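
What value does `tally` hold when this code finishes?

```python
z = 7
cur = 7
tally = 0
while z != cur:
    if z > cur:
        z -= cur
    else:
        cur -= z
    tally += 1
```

Let's trace through this code step by step.

Initialize: z = 7
Initialize: cur = 7
Initialize: tally = 0
Entering loop: while z != cur:

After execution: tally = 0
0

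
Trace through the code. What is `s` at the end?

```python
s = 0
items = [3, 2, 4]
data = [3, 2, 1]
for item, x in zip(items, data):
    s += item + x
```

Let's trace through this code step by step.

Initialize: s = 0
Initialize: items = [3, 2, 4]
Initialize: data = [3, 2, 1]
Entering loop: for item, x in zip(items, data):

After execution: s = 15
15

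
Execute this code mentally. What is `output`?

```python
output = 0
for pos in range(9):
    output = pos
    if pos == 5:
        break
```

Let's trace through this code step by step.

Initialize: output = 0
Entering loop: for pos in range(9):

After execution: output = 5
5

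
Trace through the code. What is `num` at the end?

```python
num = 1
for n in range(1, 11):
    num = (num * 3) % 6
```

Let's trace through this code step by step.

Initialize: num = 1
Entering loop: for n in range(1, 11):

After execution: num = 3
3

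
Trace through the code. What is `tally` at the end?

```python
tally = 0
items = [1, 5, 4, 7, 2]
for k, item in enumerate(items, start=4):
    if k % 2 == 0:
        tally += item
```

Let's trace through this code step by step.

Initialize: tally = 0
Initialize: items = [1, 5, 4, 7, 2]
Entering loop: for k, item in enumerate(items, start=4):

After execution: tally = 7
7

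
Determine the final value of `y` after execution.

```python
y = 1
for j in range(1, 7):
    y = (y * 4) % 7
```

Let's trace through this code step by step.

Initialize: y = 1
Entering loop: for j in range(1, 7):

After execution: y = 1
1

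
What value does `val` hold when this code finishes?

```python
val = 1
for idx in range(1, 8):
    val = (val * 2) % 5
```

Let's trace through this code step by step.

Initialize: val = 1
Entering loop: for idx in range(1, 8):

After execution: val = 3
3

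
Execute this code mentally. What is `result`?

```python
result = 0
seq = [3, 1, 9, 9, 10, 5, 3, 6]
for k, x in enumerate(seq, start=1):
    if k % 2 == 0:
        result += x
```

Let's trace through this code step by step.

Initialize: result = 0
Initialize: seq = [3, 1, 9, 9, 10, 5, 3, 6]
Entering loop: for k, x in enumerate(seq, start=1):

After execution: result = 21
21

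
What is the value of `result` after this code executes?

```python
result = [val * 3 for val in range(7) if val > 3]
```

Let's trace through this code step by step.

Initialize: result = [val * 3 for val in range(7) if val > 3]

After execution: result = [12, 15, 18]
[12, 15, 18]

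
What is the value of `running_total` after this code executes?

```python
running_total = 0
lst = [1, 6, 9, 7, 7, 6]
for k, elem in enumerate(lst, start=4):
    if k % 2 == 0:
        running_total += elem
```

Let's trace through this code step by step.

Initialize: running_total = 0
Initialize: lst = [1, 6, 9, 7, 7, 6]
Entering loop: for k, elem in enumerate(lst, start=4):

After execution: running_total = 17
17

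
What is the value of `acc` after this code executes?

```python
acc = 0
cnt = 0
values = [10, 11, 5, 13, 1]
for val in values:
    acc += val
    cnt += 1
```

Let's trace through this code step by step.

Initialize: acc = 0
Initialize: cnt = 0
Initialize: values = [10, 11, 5, 13, 1]
Entering loop: for val in values:

After execution: acc = 40
40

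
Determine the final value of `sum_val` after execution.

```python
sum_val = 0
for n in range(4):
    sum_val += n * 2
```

Let's trace through this code step by step.

Initialize: sum_val = 0
Entering loop: for n in range(4):

After execution: sum_val = 12
12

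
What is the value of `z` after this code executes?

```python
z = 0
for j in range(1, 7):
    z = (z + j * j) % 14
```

Let's trace through this code step by step.

Initialize: z = 0
Entering loop: for j in range(1, 7):

After execution: z = 7
7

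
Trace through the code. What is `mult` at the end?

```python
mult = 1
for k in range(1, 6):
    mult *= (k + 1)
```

Let's trace through this code step by step.

Initialize: mult = 1
Entering loop: for k in range(1, 6):

After execution: mult = 720
720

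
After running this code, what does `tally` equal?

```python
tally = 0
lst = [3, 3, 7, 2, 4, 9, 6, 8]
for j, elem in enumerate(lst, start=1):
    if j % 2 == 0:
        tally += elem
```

Let's trace through this code step by step.

Initialize: tally = 0
Initialize: lst = [3, 3, 7, 2, 4, 9, 6, 8]
Entering loop: for j, elem in enumerate(lst, start=1):

After execution: tally = 22
22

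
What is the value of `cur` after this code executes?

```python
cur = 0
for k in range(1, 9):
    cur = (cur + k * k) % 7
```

Let's trace through this code step by step.

Initialize: cur = 0
Entering loop: for k in range(1, 9):

After execution: cur = 1
1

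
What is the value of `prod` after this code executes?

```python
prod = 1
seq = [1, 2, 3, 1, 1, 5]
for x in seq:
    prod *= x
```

Let's trace through this code step by step.

Initialize: prod = 1
Initialize: seq = [1, 2, 3, 1, 1, 5]
Entering loop: for x in seq:

After execution: prod = 30
30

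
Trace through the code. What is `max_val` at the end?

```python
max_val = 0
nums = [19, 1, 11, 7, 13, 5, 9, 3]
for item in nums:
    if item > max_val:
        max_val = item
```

Let's trace through this code step by step.

Initialize: max_val = 0
Initialize: nums = [19, 1, 11, 7, 13, 5, 9, 3]
Entering loop: for item in nums:

After execution: max_val = 19
19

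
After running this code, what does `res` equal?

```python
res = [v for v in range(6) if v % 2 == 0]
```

Let's trace through this code step by step.

Initialize: res = [v for v in range(6) if v % 2 == 0]

After execution: res = [0, 2, 4]
[0, 2, 4]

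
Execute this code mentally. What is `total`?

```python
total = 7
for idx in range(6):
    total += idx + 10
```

Let's trace through this code step by step.

Initialize: total = 7
Entering loop: for idx in range(6):

After execution: total = 82
82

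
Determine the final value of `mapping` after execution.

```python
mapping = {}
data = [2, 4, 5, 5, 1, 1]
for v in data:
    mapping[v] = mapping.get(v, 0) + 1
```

Let's trace through this code step by step.

Initialize: mapping = {}
Initialize: data = [2, 4, 5, 5, 1, 1]
Entering loop: for v in data:

After execution: mapping = {2: 1, 4: 1, 5: 2, 1: 2}
{2: 1, 4: 1, 5: 2, 1: 2}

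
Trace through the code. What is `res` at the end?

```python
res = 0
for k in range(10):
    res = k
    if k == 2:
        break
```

Let's trace through this code step by step.

Initialize: res = 0
Entering loop: for k in range(10):

After execution: res = 2
2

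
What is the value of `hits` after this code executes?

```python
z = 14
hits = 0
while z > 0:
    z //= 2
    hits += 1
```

Let's trace through this code step by step.

Initialize: z = 14
Initialize: hits = 0
Entering loop: while z > 0:

After execution: hits = 4
4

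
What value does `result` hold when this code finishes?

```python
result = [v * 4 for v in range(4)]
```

Let's trace through this code step by step.

Initialize: result = [v * 4 for v in range(4)]

After execution: result = [0, 4, 8, 12]
[0, 4, 8, 12]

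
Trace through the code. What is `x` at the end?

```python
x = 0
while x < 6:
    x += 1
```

Let's trace through this code step by step.

Initialize: x = 0
Entering loop: while x < 6:

After execution: x = 6
6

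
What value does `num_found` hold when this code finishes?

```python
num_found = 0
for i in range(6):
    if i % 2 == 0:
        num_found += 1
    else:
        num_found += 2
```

Let's trace through this code step by step.

Initialize: num_found = 0
Entering loop: for i in range(6):

After execution: num_found = 9
9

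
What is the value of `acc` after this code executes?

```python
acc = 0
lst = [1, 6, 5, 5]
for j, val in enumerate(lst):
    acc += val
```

Let's trace through this code step by step.

Initialize: acc = 0
Initialize: lst = [1, 6, 5, 5]
Entering loop: for j, val in enumerate(lst):

After execution: acc = 17
17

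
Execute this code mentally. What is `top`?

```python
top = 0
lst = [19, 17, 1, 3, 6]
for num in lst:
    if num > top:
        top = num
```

Let's trace through this code step by step.

Initialize: top = 0
Initialize: lst = [19, 17, 1, 3, 6]
Entering loop: for num in lst:

After execution: top = 19
19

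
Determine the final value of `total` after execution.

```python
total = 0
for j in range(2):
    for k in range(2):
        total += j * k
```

Let's trace through this code step by step.

Initialize: total = 0
Entering loop: for j in range(2):

After execution: total = 1
1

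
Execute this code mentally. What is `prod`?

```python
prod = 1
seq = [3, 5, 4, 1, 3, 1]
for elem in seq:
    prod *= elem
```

Let's trace through this code step by step.

Initialize: prod = 1
Initialize: seq = [3, 5, 4, 1, 3, 1]
Entering loop: for elem in seq:

After execution: prod = 180
180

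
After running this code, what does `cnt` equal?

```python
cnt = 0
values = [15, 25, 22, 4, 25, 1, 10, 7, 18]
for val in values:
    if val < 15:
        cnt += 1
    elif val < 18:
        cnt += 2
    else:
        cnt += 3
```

Let's trace through this code step by step.

Initialize: cnt = 0
Initialize: values = [15, 25, 22, 4, 25, 1, 10, 7, 18]
Entering loop: for val in values:

After execution: cnt = 18
18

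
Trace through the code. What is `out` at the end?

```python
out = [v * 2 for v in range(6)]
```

Let's trace through this code step by step.

Initialize: out = [v * 2 for v in range(6)]

After execution: out = [0, 2, 4, 6, 8, 10]
[0, 2, 4, 6, 8, 10]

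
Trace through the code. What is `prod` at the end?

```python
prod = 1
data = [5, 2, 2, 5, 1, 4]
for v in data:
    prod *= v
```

Let's trace through this code step by step.

Initialize: prod = 1
Initialize: data = [5, 2, 2, 5, 1, 4]
Entering loop: for v in data:

After execution: prod = 400
400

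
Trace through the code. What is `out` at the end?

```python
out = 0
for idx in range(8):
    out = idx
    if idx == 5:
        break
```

Let's trace through this code step by step.

Initialize: out = 0
Entering loop: for idx in range(8):

After execution: out = 5
5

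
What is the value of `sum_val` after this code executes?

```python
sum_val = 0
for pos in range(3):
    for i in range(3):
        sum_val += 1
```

Let's trace through this code step by step.

Initialize: sum_val = 0
Entering loop: for pos in range(3):

After execution: sum_val = 9
9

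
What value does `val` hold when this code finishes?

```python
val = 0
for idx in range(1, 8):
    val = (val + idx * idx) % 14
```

Let's trace through this code step by step.

Initialize: val = 0
Entering loop: for idx in range(1, 8):

After execution: val = 0
0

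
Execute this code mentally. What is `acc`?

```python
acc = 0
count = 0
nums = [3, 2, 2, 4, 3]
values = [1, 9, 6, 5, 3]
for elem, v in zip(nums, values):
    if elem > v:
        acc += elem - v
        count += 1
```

Let's trace through this code step by step.

Initialize: acc = 0
Initialize: count = 0
Initialize: nums = [3, 2, 2, 4, 3]
Initialize: values = [1, 9, 6, 5, 3]
Entering loop: for elem, v in zip(nums, values):

After execution: acc = 2
2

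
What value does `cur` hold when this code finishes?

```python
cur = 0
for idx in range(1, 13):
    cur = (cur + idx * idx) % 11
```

Let's trace through this code step by step.

Initialize: cur = 0
Entering loop: for idx in range(1, 13):

After execution: cur = 1
1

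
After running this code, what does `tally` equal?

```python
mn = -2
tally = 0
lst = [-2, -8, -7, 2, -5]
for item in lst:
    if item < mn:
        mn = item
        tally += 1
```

Let's trace through this code step by step.

Initialize: mn = -2
Initialize: tally = 0
Initialize: lst = [-2, -8, -7, 2, -5]
Entering loop: for item in lst:

After execution: tally = 1
1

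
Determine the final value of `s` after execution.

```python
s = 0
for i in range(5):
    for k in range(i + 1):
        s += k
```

Let's trace through this code step by step.

Initialize: s = 0
Entering loop: for i in range(5):

After execution: s = 20
20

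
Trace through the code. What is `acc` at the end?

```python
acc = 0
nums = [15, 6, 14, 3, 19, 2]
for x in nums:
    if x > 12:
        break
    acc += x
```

Let's trace through this code step by step.

Initialize: acc = 0
Initialize: nums = [15, 6, 14, 3, 19, 2]
Entering loop: for x in nums:

After execution: acc = 0
0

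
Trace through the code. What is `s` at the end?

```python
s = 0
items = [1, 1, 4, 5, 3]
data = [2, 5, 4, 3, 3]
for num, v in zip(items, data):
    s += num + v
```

Let's trace through this code step by step.

Initialize: s = 0
Initialize: items = [1, 1, 4, 5, 3]
Initialize: data = [2, 5, 4, 3, 3]
Entering loop: for num, v in zip(items, data):

After execution: s = 31
31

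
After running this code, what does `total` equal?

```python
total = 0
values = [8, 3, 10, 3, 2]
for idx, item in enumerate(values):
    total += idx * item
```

Let's trace through this code step by step.

Initialize: total = 0
Initialize: values = [8, 3, 10, 3, 2]
Entering loop: for idx, item in enumerate(values):

After execution: total = 40
40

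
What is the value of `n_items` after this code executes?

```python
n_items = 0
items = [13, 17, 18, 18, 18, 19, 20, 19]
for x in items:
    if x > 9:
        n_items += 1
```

Let's trace through this code step by step.

Initialize: n_items = 0
Initialize: items = [13, 17, 18, 18, 18, 19, 20, 19]
Entering loop: for x in items:

After execution: n_items = 8
8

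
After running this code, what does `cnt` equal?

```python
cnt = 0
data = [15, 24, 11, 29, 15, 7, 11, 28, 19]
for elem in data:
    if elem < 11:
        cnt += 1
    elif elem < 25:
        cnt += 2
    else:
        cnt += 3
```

Let's trace through this code step by step.

Initialize: cnt = 0
Initialize: data = [15, 24, 11, 29, 15, 7, 11, 28, 19]
Entering loop: for elem in data:

After execution: cnt = 19
19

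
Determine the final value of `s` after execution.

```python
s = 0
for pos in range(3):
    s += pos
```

Let's trace through this code step by step.

Initialize: s = 0
Entering loop: for pos in range(3):

After execution: s = 3
3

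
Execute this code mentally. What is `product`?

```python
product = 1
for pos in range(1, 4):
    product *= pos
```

Let's trace through this code step by step.

Initialize: product = 1
Entering loop: for pos in range(1, 4):

After execution: product = 6
6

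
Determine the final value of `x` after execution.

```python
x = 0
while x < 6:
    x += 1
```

Let's trace through this code step by step.

Initialize: x = 0
Entering loop: while x < 6:

After execution: x = 6
6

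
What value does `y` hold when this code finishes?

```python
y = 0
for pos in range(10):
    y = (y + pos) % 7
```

Let's trace through this code step by step.

Initialize: y = 0
Entering loop: for pos in range(10):

After execution: y = 3
3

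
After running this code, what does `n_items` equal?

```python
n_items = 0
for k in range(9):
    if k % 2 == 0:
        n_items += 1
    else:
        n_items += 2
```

Let's trace through this code step by step.

Initialize: n_items = 0
Entering loop: for k in range(9):

After execution: n_items = 13
13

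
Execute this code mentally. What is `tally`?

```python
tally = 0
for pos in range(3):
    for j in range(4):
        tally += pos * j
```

Let's trace through this code step by step.

Initialize: tally = 0
Entering loop: for pos in range(3):

After execution: tally = 18
18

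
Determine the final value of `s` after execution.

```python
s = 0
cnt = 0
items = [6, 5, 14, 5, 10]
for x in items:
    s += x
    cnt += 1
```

Let's trace through this code step by step.

Initialize: s = 0
Initialize: cnt = 0
Initialize: items = [6, 5, 14, 5, 10]
Entering loop: for x in items:

After execution: s = 40
40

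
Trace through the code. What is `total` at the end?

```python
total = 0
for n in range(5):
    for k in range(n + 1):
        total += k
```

Let's trace through this code step by step.

Initialize: total = 0
Entering loop: for n in range(5):

After execution: total = 20
20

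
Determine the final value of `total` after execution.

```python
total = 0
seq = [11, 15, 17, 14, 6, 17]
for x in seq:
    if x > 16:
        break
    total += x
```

Let's trace through this code step by step.

Initialize: total = 0
Initialize: seq = [11, 15, 17, 14, 6, 17]
Entering loop: for x in seq:

After execution: total = 26
26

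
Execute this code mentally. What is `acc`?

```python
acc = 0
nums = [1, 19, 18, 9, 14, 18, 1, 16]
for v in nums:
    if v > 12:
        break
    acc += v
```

Let's trace through this code step by step.

Initialize: acc = 0
Initialize: nums = [1, 19, 18, 9, 14, 18, 1, 16]
Entering loop: for v in nums:

After execution: acc = 1
1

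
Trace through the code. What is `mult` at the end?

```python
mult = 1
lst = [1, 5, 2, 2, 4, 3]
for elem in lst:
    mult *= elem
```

Let's trace through this code step by step.

Initialize: mult = 1
Initialize: lst = [1, 5, 2, 2, 4, 3]
Entering loop: for elem in lst:

After execution: mult = 240
240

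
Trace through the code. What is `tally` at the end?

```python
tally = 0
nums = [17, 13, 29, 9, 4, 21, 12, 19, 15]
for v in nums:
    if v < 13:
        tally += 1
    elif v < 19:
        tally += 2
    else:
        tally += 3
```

Let's trace through this code step by step.

Initialize: tally = 0
Initialize: nums = [17, 13, 29, 9, 4, 21, 12, 19, 15]
Entering loop: for v in nums:

After execution: tally = 18
18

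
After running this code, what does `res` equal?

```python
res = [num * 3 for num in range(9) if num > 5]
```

Let's trace through this code step by step.

Initialize: res = [num * 3 for num in range(9) if num > 5]

After execution: res = [18, 21, 24]
[18, 21, 24]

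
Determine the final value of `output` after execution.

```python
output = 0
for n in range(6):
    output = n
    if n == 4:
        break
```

Let's trace through this code step by step.

Initialize: output = 0
Entering loop: for n in range(6):

After execution: output = 4
4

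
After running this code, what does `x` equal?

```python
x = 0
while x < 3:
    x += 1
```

Let's trace through this code step by step.

Initialize: x = 0
Entering loop: while x < 3:

After execution: x = 3
3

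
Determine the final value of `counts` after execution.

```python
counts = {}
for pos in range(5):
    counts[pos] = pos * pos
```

Let's trace through this code step by step.

Initialize: counts = {}
Entering loop: for pos in range(5):

After execution: counts = {0: 0, 1: 1, 2: 4, 3: 9, 4: 16}
{0: 0, 1: 1, 2: 4, 3: 9, 4: 16}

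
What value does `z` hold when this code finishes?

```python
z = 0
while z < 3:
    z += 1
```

Let's trace through this code step by step.

Initialize: z = 0
Entering loop: while z < 3:

After execution: z = 3
3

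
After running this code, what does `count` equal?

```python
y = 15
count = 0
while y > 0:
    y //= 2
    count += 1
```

Let's trace through this code step by step.

Initialize: y = 15
Initialize: count = 0
Entering loop: while y > 0:

After execution: count = 4
4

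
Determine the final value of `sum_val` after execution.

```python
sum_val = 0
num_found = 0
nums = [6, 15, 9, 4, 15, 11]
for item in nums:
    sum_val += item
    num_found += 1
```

Let's trace through this code step by step.

Initialize: sum_val = 0
Initialize: num_found = 0
Initialize: nums = [6, 15, 9, 4, 15, 11]
Entering loop: for item in nums:

After execution: sum_val = 60
60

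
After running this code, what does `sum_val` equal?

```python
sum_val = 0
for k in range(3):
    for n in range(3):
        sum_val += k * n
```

Let's trace through this code step by step.

Initialize: sum_val = 0
Entering loop: for k in range(3):

After execution: sum_val = 9
9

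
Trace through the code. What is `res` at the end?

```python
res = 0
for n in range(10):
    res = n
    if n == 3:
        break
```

Let's trace through this code step by step.

Initialize: res = 0
Entering loop: for n in range(10):

After execution: res = 3
3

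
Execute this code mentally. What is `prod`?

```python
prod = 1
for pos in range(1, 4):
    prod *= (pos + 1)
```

Let's trace through this code step by step.

Initialize: prod = 1
Entering loop: for pos in range(1, 4):

After execution: prod = 24
24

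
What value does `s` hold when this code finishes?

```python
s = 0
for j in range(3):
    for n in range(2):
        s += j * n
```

Let's trace through this code step by step.

Initialize: s = 0
Entering loop: for j in range(3):

After execution: s = 3
3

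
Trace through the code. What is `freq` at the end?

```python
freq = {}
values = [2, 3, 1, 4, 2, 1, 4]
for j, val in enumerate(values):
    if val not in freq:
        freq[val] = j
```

Let's trace through this code step by step.

Initialize: freq = {}
Initialize: values = [2, 3, 1, 4, 2, 1, 4]
Entering loop: for j, val in enumerate(values):

After execution: freq = {2: 0, 3: 1, 1: 2, 4: 3}
{2: 0, 3: 1, 1: 2, 4: 3}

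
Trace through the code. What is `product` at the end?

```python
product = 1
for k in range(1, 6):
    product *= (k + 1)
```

Let's trace through this code step by step.

Initialize: product = 1
Entering loop: for k in range(1, 6):

After execution: product = 720
720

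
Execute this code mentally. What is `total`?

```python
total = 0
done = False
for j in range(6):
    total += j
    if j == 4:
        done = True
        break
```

Let's trace through this code step by step.

Initialize: total = 0
Initialize: done = False
Entering loop: for j in range(6):

After execution: total = 10
10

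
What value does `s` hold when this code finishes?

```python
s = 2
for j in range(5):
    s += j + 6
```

Let's trace through this code step by step.

Initialize: s = 2
Entering loop: for j in range(5):

After execution: s = 42
42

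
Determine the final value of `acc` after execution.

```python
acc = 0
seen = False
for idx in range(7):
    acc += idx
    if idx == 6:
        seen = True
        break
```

Let's trace through this code step by step.

Initialize: acc = 0
Initialize: seen = False
Entering loop: for idx in range(7):

After execution: acc = 21
21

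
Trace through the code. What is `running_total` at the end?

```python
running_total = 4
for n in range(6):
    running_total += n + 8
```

Let's trace through this code step by step.

Initialize: running_total = 4
Entering loop: for n in range(6):

After execution: running_total = 67
67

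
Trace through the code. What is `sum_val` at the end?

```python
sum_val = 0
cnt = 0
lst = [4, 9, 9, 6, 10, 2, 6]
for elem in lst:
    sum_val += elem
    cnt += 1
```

Let's trace through this code step by step.

Initialize: sum_val = 0
Initialize: cnt = 0
Initialize: lst = [4, 9, 9, 6, 10, 2, 6]
Entering loop: for elem in lst:

After execution: sum_val = 46
46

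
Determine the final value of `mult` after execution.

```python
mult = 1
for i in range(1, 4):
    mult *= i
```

Let's trace through this code step by step.

Initialize: mult = 1
Entering loop: for i in range(1, 4):

After execution: mult = 6
6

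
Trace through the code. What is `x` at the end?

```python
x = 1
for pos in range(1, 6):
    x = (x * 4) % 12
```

Let's trace through this code step by step.

Initialize: x = 1
Entering loop: for pos in range(1, 6):

After execution: x = 4
4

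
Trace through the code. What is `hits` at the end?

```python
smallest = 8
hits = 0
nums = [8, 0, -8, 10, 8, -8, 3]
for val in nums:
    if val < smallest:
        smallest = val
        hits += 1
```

Let's trace through this code step by step.

Initialize: smallest = 8
Initialize: hits = 0
Initialize: nums = [8, 0, -8, 10, 8, -8, 3]
Entering loop: for val in nums:

After execution: hits = 2
2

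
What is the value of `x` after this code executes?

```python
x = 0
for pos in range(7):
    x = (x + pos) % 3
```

Let's trace through this code step by step.

Initialize: x = 0
Entering loop: for pos in range(7):

After execution: x = 0
0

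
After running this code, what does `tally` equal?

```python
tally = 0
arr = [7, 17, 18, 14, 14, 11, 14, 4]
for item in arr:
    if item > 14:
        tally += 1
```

Let's trace through this code step by step.

Initialize: tally = 0
Initialize: arr = [7, 17, 18, 14, 14, 11, 14, 4]
Entering loop: for item in arr:

After execution: tally = 2
2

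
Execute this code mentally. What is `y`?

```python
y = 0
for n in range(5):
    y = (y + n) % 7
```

Let's trace through this code step by step.

Initialize: y = 0
Entering loop: for n in range(5):

After execution: y = 3
3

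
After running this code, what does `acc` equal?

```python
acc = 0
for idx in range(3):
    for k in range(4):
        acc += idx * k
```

Let's trace through this code step by step.

Initialize: acc = 0
Entering loop: for idx in range(3):

After execution: acc = 18
18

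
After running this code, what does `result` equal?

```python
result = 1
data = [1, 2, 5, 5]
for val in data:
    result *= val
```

Let's trace through this code step by step.

Initialize: result = 1
Initialize: data = [1, 2, 5, 5]
Entering loop: for val in data:

After execution: result = 50
50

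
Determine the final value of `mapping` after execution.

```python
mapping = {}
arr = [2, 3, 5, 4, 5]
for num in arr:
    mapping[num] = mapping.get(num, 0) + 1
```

Let's trace through this code step by step.

Initialize: mapping = {}
Initialize: arr = [2, 3, 5, 4, 5]
Entering loop: for num in arr:

After execution: mapping = {2: 1, 3: 1, 5: 2, 4: 1}
{2: 1, 3: 1, 5: 2, 4: 1}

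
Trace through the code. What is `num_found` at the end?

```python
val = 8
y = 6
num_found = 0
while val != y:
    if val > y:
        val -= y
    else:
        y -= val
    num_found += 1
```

Let's trace through this code step by step.

Initialize: val = 8
Initialize: y = 6
Initialize: num_found = 0
Entering loop: while val != y:

After execution: num_found = 3
3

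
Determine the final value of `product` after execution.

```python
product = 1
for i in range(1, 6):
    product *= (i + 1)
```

Let's trace through this code step by step.

Initialize: product = 1
Entering loop: for i in range(1, 6):

After execution: product = 720
720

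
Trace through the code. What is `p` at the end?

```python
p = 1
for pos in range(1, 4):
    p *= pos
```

Let's trace through this code step by step.

Initialize: p = 1
Entering loop: for pos in range(1, 4):

After execution: p = 6
6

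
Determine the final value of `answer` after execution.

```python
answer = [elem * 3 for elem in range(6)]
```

Let's trace through this code step by step.

Initialize: answer = [elem * 3 for elem in range(6)]

After execution: answer = [0, 3, 6, 9, 12, 15]
[0, 3, 6, 9, 12, 15]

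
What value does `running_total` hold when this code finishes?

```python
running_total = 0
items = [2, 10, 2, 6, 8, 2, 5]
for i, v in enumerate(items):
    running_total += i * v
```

Let's trace through this code step by step.

Initialize: running_total = 0
Initialize: items = [2, 10, 2, 6, 8, 2, 5]
Entering loop: for i, v in enumerate(items):

After execution: running_total = 104
104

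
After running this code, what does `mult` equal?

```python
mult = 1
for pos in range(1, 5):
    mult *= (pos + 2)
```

Let's trace through this code step by step.

Initialize: mult = 1
Entering loop: for pos in range(1, 5):

After execution: mult = 360
360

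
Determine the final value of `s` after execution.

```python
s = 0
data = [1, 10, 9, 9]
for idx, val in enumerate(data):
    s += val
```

Let's trace through this code step by step.

Initialize: s = 0
Initialize: data = [1, 10, 9, 9]
Entering loop: for idx, val in enumerate(data):

After execution: s = 29
29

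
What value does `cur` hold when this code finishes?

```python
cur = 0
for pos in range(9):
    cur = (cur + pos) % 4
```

Let's trace through this code step by step.

Initialize: cur = 0
Entering loop: for pos in range(9):

After execution: cur = 0
0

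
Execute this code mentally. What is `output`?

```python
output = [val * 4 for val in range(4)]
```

Let's trace through this code step by step.

Initialize: output = [val * 4 for val in range(4)]

After execution: output = [0, 4, 8, 12]
[0, 4, 8, 12]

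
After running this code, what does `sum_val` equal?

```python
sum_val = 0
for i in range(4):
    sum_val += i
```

Let's trace through this code step by step.

Initialize: sum_val = 0
Entering loop: for i in range(4):

After execution: sum_val = 6
6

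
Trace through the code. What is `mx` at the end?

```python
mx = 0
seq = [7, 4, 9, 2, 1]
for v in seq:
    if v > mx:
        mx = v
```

Let's trace through this code step by step.

Initialize: mx = 0
Initialize: seq = [7, 4, 9, 2, 1]
Entering loop: for v in seq:

After execution: mx = 9
9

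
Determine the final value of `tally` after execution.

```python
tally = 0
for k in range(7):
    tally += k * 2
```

Let's trace through this code step by step.

Initialize: tally = 0
Entering loop: for k in range(7):

After execution: tally = 42
42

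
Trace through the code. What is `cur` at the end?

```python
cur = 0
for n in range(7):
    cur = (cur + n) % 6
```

Let's trace through this code step by step.

Initialize: cur = 0
Entering loop: for n in range(7):

After execution: cur = 3
3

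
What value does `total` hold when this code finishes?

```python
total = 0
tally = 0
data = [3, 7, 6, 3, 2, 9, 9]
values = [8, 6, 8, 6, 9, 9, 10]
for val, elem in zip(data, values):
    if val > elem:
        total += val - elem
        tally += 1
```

Let's trace through this code step by step.

Initialize: total = 0
Initialize: tally = 0
Initialize: data = [3, 7, 6, 3, 2, 9, 9]
Initialize: values = [8, 6, 8, 6, 9, 9, 10]
Entering loop: for val, elem in zip(data, values):

After execution: total = 1
1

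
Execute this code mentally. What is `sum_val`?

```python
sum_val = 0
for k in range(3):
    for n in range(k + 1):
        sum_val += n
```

Let's trace through this code step by step.

Initialize: sum_val = 0
Entering loop: for k in range(3):

After execution: sum_val = 4
4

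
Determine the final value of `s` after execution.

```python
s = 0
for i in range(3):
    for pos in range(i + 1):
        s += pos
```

Let's trace through this code step by step.

Initialize: s = 0
Entering loop: for i in range(3):

After execution: s = 4
4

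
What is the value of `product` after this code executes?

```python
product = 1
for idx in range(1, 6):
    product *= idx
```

Let's trace through this code step by step.

Initialize: product = 1
Entering loop: for idx in range(1, 6):

After execution: product = 120
120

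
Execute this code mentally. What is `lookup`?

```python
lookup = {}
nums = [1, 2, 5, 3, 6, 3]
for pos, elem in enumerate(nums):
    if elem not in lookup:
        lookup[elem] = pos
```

Let's trace through this code step by step.

Initialize: lookup = {}
Initialize: nums = [1, 2, 5, 3, 6, 3]
Entering loop: for pos, elem in enumerate(nums):

After execution: lookup = {1: 0, 2: 1, 5: 2, 3: 3, 6: 4}
{1: 0, 2: 1, 5: 2, 3: 3, 6: 4}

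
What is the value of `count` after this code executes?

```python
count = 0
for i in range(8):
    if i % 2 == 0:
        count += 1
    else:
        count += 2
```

Let's trace through this code step by step.

Initialize: count = 0
Entering loop: for i in range(8):

After execution: count = 12
12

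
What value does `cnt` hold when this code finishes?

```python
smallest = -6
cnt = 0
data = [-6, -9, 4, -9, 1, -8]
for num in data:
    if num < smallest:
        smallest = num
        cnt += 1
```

Let's trace through this code step by step.

Initialize: smallest = -6
Initialize: cnt = 0
Initialize: data = [-6, -9, 4, -9, 1, -8]
Entering loop: for num in data:

After execution: cnt = 1
1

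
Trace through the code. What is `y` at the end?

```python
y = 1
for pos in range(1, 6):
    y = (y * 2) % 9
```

Let's trace through this code step by step.

Initialize: y = 1
Entering loop: for pos in range(1, 6):

After execution: y = 5
5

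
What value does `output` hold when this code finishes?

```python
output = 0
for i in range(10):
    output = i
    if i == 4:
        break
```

Let's trace through this code step by step.

Initialize: output = 0
Entering loop: for i in range(10):

After execution: output = 4
4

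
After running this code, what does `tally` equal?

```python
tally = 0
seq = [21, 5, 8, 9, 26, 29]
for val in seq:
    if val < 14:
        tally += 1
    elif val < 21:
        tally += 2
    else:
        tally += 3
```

Let's trace through this code step by step.

Initialize: tally = 0
Initialize: seq = [21, 5, 8, 9, 26, 29]
Entering loop: for val in seq:

After execution: tally = 12
12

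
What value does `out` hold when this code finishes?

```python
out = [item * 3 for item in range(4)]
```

Let's trace through this code step by step.

Initialize: out = [item * 3 for item in range(4)]

After execution: out = [0, 3, 6, 9]
[0, 3, 6, 9]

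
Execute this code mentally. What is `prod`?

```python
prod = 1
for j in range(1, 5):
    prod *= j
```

Let's trace through this code step by step.

Initialize: prod = 1
Entering loop: for j in range(1, 5):

After execution: prod = 24
24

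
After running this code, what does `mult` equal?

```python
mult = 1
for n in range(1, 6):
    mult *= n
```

Let's trace through this code step by step.

Initialize: mult = 1
Entering loop: for n in range(1, 6):

After execution: mult = 120
120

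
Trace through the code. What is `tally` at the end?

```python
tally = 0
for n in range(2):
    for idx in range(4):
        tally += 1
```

Let's trace through this code step by step.

Initialize: tally = 0
Entering loop: for n in range(2):

After execution: tally = 8
8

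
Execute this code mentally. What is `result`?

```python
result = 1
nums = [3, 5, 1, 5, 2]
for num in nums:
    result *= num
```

Let's trace through this code step by step.

Initialize: result = 1
Initialize: nums = [3, 5, 1, 5, 2]
Entering loop: for num in nums:

After execution: result = 150
150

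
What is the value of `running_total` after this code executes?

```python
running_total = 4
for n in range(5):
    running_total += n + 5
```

Let's trace through this code step by step.

Initialize: running_total = 4
Entering loop: for n in range(5):

After execution: running_total = 39
39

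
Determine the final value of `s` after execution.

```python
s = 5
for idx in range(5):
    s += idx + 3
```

Let's trace through this code step by step.

Initialize: s = 5
Entering loop: for idx in range(5):

After execution: s = 30
30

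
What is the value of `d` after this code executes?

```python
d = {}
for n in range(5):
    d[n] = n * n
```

Let's trace through this code step by step.

Initialize: d = {}
Entering loop: for n in range(5):

After execution: d = {0: 0, 1: 1, 2: 4, 3: 9, 4: 16}
{0: 0, 1: 1, 2: 4, 3: 9, 4: 16}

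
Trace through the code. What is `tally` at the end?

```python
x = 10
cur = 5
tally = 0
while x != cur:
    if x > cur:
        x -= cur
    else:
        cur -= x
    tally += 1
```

Let's trace through this code step by step.

Initialize: x = 10
Initialize: cur = 5
Initialize: tally = 0
Entering loop: while x != cur:

After execution: tally = 1
1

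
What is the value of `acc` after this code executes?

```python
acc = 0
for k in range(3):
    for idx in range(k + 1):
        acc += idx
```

Let's trace through this code step by step.

Initialize: acc = 0
Entering loop: for k in range(3):

After execution: acc = 4
4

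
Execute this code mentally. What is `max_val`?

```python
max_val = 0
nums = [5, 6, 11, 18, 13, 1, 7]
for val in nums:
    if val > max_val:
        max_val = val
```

Let's trace through this code step by step.

Initialize: max_val = 0
Initialize: nums = [5, 6, 11, 18, 13, 1, 7]
Entering loop: for val in nums:

After execution: max_val = 18
18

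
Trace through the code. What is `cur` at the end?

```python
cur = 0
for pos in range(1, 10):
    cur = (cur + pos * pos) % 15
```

Let's trace through this code step by step.

Initialize: cur = 0
Entering loop: for pos in range(1, 10):

After execution: cur = 0
0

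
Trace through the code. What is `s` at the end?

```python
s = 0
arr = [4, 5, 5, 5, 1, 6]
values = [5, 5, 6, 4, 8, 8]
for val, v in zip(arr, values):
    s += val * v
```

Let's trace through this code step by step.

Initialize: s = 0
Initialize: arr = [4, 5, 5, 5, 1, 6]
Initialize: values = [5, 5, 6, 4, 8, 8]
Entering loop: for val, v in zip(arr, values):

After execution: s = 151
151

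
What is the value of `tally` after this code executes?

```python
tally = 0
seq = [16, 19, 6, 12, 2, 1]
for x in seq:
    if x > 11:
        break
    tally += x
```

Let's trace through this code step by step.

Initialize: tally = 0
Initialize: seq = [16, 19, 6, 12, 2, 1]
Entering loop: for x in seq:

After execution: tally = 0
0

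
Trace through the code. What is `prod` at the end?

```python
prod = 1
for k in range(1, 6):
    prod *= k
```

Let's trace through this code step by step.

Initialize: prod = 1
Entering loop: for k in range(1, 6):

After execution: prod = 120
120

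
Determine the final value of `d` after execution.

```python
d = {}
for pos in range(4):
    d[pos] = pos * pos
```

Let's trace through this code step by step.

Initialize: d = {}
Entering loop: for pos in range(4):

After execution: d = {0: 0, 1: 1, 2: 4, 3: 9}
{0: 0, 1: 1, 2: 4, 3: 9}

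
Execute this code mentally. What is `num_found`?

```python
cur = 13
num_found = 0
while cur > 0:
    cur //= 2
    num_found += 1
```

Let's trace through this code step by step.

Initialize: cur = 13
Initialize: num_found = 0
Entering loop: while cur > 0:

After execution: num_found = 4
4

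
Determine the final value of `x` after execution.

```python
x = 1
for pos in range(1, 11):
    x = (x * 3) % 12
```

Let's trace through this code step by step.

Initialize: x = 1
Entering loop: for pos in range(1, 11):

After execution: x = 9
9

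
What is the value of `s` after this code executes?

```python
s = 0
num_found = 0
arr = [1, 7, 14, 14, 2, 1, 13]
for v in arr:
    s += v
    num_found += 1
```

Let's trace through this code step by step.

Initialize: s = 0
Initialize: num_found = 0
Initialize: arr = [1, 7, 14, 14, 2, 1, 13]
Entering loop: for v in arr:

After execution: s = 52
52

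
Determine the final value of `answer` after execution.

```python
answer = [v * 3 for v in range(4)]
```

Let's trace through this code step by step.

Initialize: answer = [v * 3 for v in range(4)]

After execution: answer = [0, 3, 6, 9]
[0, 3, 6, 9]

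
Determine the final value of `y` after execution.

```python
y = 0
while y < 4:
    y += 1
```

Let's trace through this code step by step.

Initialize: y = 0
Entering loop: while y < 4:

After execution: y = 4
4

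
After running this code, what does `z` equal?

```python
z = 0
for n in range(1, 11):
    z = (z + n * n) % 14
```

Let's trace through this code step by step.

Initialize: z = 0
Entering loop: for n in range(1, 11):

After execution: z = 7
7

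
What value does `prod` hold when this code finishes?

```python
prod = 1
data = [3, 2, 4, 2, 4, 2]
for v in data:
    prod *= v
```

Let's trace through this code step by step.

Initialize: prod = 1
Initialize: data = [3, 2, 4, 2, 4, 2]
Entering loop: for v in data:

After execution: prod = 384
384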